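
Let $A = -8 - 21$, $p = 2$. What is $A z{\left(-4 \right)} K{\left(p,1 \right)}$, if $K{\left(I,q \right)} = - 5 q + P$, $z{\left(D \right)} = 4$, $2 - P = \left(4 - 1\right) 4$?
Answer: $1740$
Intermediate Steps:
$P = -10$ ($P = 2 - \left(4 - 1\right) 4 = 2 - 3 \cdot 4 = 2 - 12 = -10$)
$A = -29$ ($A = -8 - 21 = -29$)
$K{\left(I,q \right)} = -10 - 5 q$ ($K{\left(I,q \right)} = - 5 q - 10 = -10 - 5 q$)
$A z{\left(-4 \right)} K{\left(p,1 \right)} = \left(-29\right) 4 \left(-10 - 5\right) = - 116 \left(-10 - 5\right) = \left(-116\right) \left(-15\right) = 1740$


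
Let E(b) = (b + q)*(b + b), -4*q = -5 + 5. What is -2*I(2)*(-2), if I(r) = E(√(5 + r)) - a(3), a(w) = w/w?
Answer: 52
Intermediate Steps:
a(w) = 1
q = 0 (q = -(-5 + 5)/4 = -¼*0 = 0)
E(b) = 2*b² (E(b) = (b + 0)*(b + b) = b*(2*b) = 2*b²)
I(r) = 9 + 2*r (I(r) = 2*(√(5 + r))² - 1*1 = 2*(5 + r) - 1 = (10 + 2*r) - 1 = 9 + 2*r)
-2*I(2)*(-2) = -2*(9 + 2*2)*(-2) = -2*(9 + 4)*(-2) = -2*13*(-2) = -26*(-2) = 52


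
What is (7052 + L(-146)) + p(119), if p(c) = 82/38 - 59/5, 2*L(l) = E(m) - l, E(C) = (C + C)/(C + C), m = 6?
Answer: 1352013/190 ≈ 7115.9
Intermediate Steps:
E(C) = 1 (E(C) = (2*C)/((2*C)) = (2*C)*(1/(2*C)) = 1)
L(l) = ½ - l/2 (L(l) = (1 - l)/2 = ½ - l/2)
p(c) = -916/95 (p(c) = 82*(1/38) - 59*⅕ = 41/19 - 59/5 = -916/95)
(7052 + L(-146)) + p(119) = (7052 + (½ - ½*(-146))) - 916/95 = (7052 + (½ + 73)) - 916/95 = (7052 + 147/2) - 916/95 = 14251/2 - 916/95 = 1352013/190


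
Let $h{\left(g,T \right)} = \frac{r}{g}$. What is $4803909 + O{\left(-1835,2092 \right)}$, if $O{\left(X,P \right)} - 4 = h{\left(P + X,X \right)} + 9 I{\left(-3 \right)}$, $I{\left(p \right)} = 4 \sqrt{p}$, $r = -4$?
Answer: $\frac{1234605637}{257} + 36 i \sqrt{3} \approx 4.8039 \cdot 10^{6} + 62.354 i$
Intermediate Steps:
$h{\left(g,T \right)} = - \frac{4}{g}$
$O{\left(X,P \right)} = 4 - \frac{4}{P + X} + 36 i \sqrt{3}$ ($O{\left(X,P \right)} = 4 + \left(- \frac{4}{P + X} + 9 \cdot 4 \sqrt{-3}\right) = 4 + \left(- \frac{4}{P + X} + 9 \cdot 4 i \sqrt{3}\right) = 4 + \left(- \frac{4}{P + X} + 36 i \sqrt{3}\right) = 4 - \frac{4}{P + X} + 36 i \sqrt{3}$)
$4803909 + O{\left(-1835,2092 \right)} = 4803909 + \frac{4 \left(-1 + \left(1 + 9 i \sqrt{3}\right) \left(2092 - 1835\right)\right)}{2092 - 1835} = 4803909 + \frac{4 \left(-1 + \left(1 + 9 i \sqrt{3}\right) 257\right)}{257} = 4803909 + 4 \cdot \frac{1}{257} \left(-1 + \left(257 + 2313 i \sqrt{3}\right)\right) = 4803909 + 4 \cdot \frac{1}{257} \left(256 + 2313 i \sqrt{3}\right) = 4803909 + \left(\frac{1024}{257} + 36 i \sqrt{3}\right) = \frac{1234605637}{257} + 36 i \sqrt{3}$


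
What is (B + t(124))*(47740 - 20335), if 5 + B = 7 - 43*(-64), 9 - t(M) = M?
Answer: 72321795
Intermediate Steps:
t(M) = 9 - M
B = 2754 (B = -5 + (7 - 43*(-64)) = -5 + (7 + 2752) = -5 + 2759 = 2754)
(B + t(124))*(47740 - 20335) = (2754 + (9 - 1*124))*(47740 - 20335) = (2754 + (9 - 124))*27405 = (2754 - 115)*27405 = 2639*27405 = 72321795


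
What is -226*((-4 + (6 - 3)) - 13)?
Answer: 3164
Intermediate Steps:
-226*((-4 + (6 - 3)) - 13) = -226*((-4 + 3) - 13) = -226*(-1 - 13) = -226*(-14) = 3164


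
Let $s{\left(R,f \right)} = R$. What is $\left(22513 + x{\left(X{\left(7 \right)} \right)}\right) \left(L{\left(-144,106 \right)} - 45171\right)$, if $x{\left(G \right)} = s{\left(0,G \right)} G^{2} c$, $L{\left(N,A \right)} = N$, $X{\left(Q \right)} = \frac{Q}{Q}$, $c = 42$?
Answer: $-1020176595$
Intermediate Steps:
$X{\left(Q \right)} = 1$
$x{\left(G \right)} = 0$ ($x{\left(G \right)} = 0 G^{2} \cdot 42 = 0 \cdot 42 = 0$)
$\left(22513 + x{\left(X{\left(7 \right)} \right)}\right) \left(L{\left(-144,106 \right)} - 45171\right) = \left(22513 + 0\right) \left(-144 - 45171\right) = 22513 \left(-45315\right) = -1020176595$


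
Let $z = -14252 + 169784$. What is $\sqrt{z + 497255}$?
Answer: $\sqrt{652787} \approx 807.95$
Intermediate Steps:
$z = 155532$
$\sqrt{z + 497255} = \sqrt{155532 + 497255} = \sqrt{652787}$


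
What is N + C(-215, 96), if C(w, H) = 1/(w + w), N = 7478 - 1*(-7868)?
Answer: 6598779/430 ≈ 15346.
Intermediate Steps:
N = 15346 (N = 7478 + 7868 = 15346)
C(w, H) = 1/(2*w)
N + C(-215, 96) = 15346 + (1/2)/(-215) = 15346 + (1/2)*(-1/215) = 15346 - 1/430 = 6598779/430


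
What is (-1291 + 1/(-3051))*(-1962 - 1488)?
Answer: 4529668300/1017 ≈ 4.4540e+6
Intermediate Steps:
(-1291 + 1/(-3051))*(-1962 - 1488) = (-1291 - 1/3051)*(-3450) = -3938842/3051*(-3450) = 4529668300/1017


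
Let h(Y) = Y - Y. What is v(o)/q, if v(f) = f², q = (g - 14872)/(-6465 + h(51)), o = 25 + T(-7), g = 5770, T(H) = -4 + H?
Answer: 211190/1517 ≈ 139.22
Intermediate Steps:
h(Y) = 0
o = 14 (o = 25 + (-4 - 7) = 25 - 11 = 14)
q = 3034/2155 (q = (5770 - 14872)/(-6465 + 0) = -9102/(-6465) = -9102*(-1/6465) = 3034/2155 ≈ 1.4079)
v(o)/q = 14²/(3034/2155) = 196*(2155/3034) = 211190/1517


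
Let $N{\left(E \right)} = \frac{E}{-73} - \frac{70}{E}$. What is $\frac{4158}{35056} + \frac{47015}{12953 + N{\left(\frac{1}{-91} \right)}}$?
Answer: $\frac{82017461401}{32142017576} \approx 2.5517$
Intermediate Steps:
$N{\left(E \right)} = - \frac{70}{E} - \frac{E}{73}$ ($N{\left(E \right)} = E \left(- \frac{1}{73}\right) - \frac{70}{E} = - \frac{E}{73} - \frac{70}{E} = - \frac{70}{E} - \frac{E}{73}$)
$\frac{4158}{35056} + \frac{47015}{12953 + N{\left(\frac{1}{-91} \right)}} = \frac{4158}{35056} + \frac{47015}{12953 - \left(-6370 - \frac{1}{6643}\right)} = 4158 \cdot \frac{1}{35056} + \frac{47015}{12953 - \left(- \frac{1}{6643} + \frac{70}{- \frac{1}{91}}\right)} = \frac{297}{2504} + \frac{47015}{12953 + \left(\left(-70\right) \left(-91\right) + \frac{1}{6643}\right)} = \frac{297}{2504} + \frac{47015}{12953 + \left(6370 + \frac{1}{6643}\right)} = \frac{297}{2504} + \frac{47015}{12953 + \frac{42315911}{6643}} = \frac{297}{2504} + \frac{47015}{\frac{128362690}{6643}} = \frac{297}{2504} + 47015 \cdot \frac{6643}{128362690} = \frac{297}{2504} + \frac{62464129}{25672538} = \frac{82017461401}{32142017576}$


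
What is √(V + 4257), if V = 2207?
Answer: 8*√101 ≈ 80.399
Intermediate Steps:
√(V + 4257) = √(2207 + 4257) = √6464 = 8*√101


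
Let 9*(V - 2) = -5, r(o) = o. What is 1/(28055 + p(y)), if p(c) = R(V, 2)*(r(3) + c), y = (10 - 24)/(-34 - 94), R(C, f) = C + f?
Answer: 576/16165849 ≈ 3.5631e-5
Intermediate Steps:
V = 13/9 (V = 2 + (⅑)*(-5) = 2 - 5/9 = 13/9 ≈ 1.4444)
y = 7/64 (y = -14/(-128) = -14*(-1/128) = 7/64 ≈ 0.10938)
p(c) = 31/3 + 31*c/9 (p(c) = (13/9 + 2)*(3 + c) = 31*(3 + c)/9 = 31/3 + 31*c/9)
1/(28055 + p(y)) = 1/(28055 + (31/3 + (31/9)*(7/64))) = 1/(28055 + (31/3 + 217/576)) = 1/(28055 + 6169/576) = 1/(16165849/576) = 576/16165849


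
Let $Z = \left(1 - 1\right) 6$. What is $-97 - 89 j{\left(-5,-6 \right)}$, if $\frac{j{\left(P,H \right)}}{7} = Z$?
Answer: $-97$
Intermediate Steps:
$Z = 0$ ($Z = 0 \cdot 6 = 0$)
$j{\left(P,H \right)} = 0$ ($j{\left(P,H \right)} = 7 \cdot 0 = 0$)
$-97 - 89 j{\left(-5,-6 \right)} = -97 - 0 = -97 + 0 = -97$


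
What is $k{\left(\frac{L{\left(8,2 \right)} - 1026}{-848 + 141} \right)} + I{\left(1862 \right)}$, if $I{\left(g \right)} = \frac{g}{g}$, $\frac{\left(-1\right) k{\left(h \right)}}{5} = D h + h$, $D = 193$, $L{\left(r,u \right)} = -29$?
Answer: $- \frac{1022643}{707} \approx -1446.5$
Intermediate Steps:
$k{\left(h \right)} = - 970 h$ ($k{\left(h \right)} = - 5 \left(193 h + h\right) = - 5 \cdot 194 h = - 970 h$)
$I{\left(g \right)} = 1$
$k{\left(\frac{L{\left(8,2 \right)} - 1026}{-848 + 141} \right)} + I{\left(1862 \right)} = - 970 \frac{-29 - 1026}{-848 + 141} + 1 = - 970 \left(- \frac{1055}{-707}\right) + 1 = - 970 \left(\left(-1055\right) \left(- \frac{1}{707}\right)\right) + 1 = \left(-970\right) \frac{1055}{707} + 1 = - \frac{1023350}{707} + 1 = - \frac{1022643}{707}$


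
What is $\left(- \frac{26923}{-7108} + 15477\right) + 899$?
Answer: $\frac{116427531}{7108} \approx 16380.0$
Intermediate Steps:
$\left(- \frac{26923}{-7108} + 15477\right) + 899 = \left(\left(-26923\right) \left(- \frac{1}{7108}\right) + 15477\right) + 899 = \left(\frac{26923}{7108} + 15477\right) + 899 = \frac{110037439}{7108} + 899 = \frac{116427531}{7108}$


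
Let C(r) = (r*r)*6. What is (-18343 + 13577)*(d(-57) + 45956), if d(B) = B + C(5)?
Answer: -219469534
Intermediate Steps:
C(r) = 6*r² (C(r) = r²*6 = 6*r²)
d(B) = 150 + B (d(B) = B + 6*5² = B + 6*25 = B + 150 = 150 + B)
(-18343 + 13577)*(d(-57) + 45956) = (-18343 + 13577)*((150 - 57) + 45956) = -4766*(93 + 45956) = -4766*46049 = -219469534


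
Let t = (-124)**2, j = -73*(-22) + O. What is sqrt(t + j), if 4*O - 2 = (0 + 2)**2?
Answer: sqrt(67934)/2 ≈ 130.32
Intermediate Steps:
O = 3/2 (O = 1/2 + (0 + 2)**2/4 = 1/2 + (1/4)*2**2 = 1/2 + (1/4)*4 = 1/2 + 1 = 3/2 ≈ 1.5000)
j = 3215/2 (j = -73*(-22) + 3/2 = 1606 + 3/2 = 3215/2 ≈ 1607.5)
t = 15376
sqrt(t + j) = sqrt(15376 + 3215/2) = sqrt(33967/2) = sqrt(67934)/2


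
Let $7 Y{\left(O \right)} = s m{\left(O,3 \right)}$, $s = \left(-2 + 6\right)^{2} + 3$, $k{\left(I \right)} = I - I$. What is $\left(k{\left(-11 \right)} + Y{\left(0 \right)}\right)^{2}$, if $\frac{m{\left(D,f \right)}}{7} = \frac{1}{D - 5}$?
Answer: $\frac{361}{25} \approx 14.44$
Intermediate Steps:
$m{\left(D,f \right)} = \frac{7}{-5 + D}$ ($m{\left(D,f \right)} = \frac{7}{D - 5} = \frac{7}{-5 + D}$)
$k{\left(I \right)} = 0$
$s = 19$ ($s = 4^{2} + 3 = 16 + 3 = 19$)
$Y{\left(O \right)} = \frac{19}{-5 + O}$ ($Y{\left(O \right)} = \frac{19 \frac{7}{-5 + O}}{7} = \frac{133 \frac{1}{-5 + O}}{7} = \frac{19}{-5 + O}$)
$\left(k{\left(-11 \right)} + Y{\left(0 \right)}\right)^{2} = \left(0 + \frac{19}{-5 + 0}\right)^{2} = \left(0 + \frac{19}{-5}\right)^{2} = \left(0 + 19 \left(- \frac{1}{5}\right)\right)^{2} = \left(0 - \frac{19}{5}\right)^{2} = \left(- \frac{19}{5}\right)^{2} = \frac{361}{25}$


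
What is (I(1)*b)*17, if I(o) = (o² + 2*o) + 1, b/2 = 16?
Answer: 2176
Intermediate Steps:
b = 32 (b = 2*16 = 32)
I(o) = 1 + o² + 2*o
(I(1)*b)*17 = ((1 + 1² + 2*1)*32)*17 = ((1 + 1 + 2)*32)*17 = (4*32)*17 = 128*17 = 2176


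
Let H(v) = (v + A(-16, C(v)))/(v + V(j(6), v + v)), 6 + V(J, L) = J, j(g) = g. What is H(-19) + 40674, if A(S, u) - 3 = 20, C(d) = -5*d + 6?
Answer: 772802/19 ≈ 40674.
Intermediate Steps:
V(J, L) = -6 + J
C(d) = 6 - 5*d
A(S, u) = 23 (A(S, u) = 3 + 20 = 23)
H(v) = (23 + v)/v (H(v) = (v + 23)/(v + (-6 + 6)) = (23 + v)/(v + 0) = (23 + v)/v)
H(-19) + 40674 = (23 - 19)/(-19) + 40674 = -1/19*4 + 40674 = -4/19 + 40674 = 772802/19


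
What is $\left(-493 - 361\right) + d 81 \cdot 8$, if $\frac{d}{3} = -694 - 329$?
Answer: $-1989566$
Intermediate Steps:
$d = -3069$ ($d = 3 \left(-694 - 329\right) = 3 \left(-1023\right) = -3069$)
$\left(-493 - 361\right) + d 81 \cdot 8 = \left(-493 - 361\right) - 3069 \cdot 81 \cdot 8 = -854 - 1988712 = -1989566$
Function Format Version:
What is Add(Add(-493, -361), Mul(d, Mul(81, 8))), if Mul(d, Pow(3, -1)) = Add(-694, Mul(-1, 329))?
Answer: -1989566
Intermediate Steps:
d = -3069 (d = Mul(3, Add(-694, Mul(-1, 329))) = Mul(3, Add(-694, -329)) = Mul(3, -1023) = -3069)
Add(Add(-493, -361), Mul(d, Mul(81, 8))) = Add(Add(-493, -361), Mul(-3069, Mul(81, 8))) = Add(-854, Mul(-3069, 648)) = Add(-854, -1988712) = -1989566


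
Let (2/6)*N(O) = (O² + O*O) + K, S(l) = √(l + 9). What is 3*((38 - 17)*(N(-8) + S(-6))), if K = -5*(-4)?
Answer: 27972 + 63*√3 ≈ 28081.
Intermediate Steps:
K = 20
S(l) = √(9 + l)
N(O) = 60 + 6*O² (N(O) = 3*((O² + O*O) + 20) = 3*((O² + O²) + 20) = 3*(2*O² + 20) = 3*(20 + 2*O²) = 60 + 6*O²)
3*((38 - 17)*(N(-8) + S(-6))) = 3*((38 - 17)*((60 + 6*(-8)²) + √(9 - 6))) = 3*(21*((60 + 6*64) + √3)) = 3*(21*((60 + 384) + √3)) = 3*(21*(444 + √3)) = 3*(9324 + 21*√3) = 27972 + 63*√3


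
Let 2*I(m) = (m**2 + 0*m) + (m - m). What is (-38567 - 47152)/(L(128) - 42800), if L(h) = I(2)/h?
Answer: 5486016/2739199 ≈ 2.0028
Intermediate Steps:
I(m) = m**2/2 (I(m) = ((m**2 + 0*m) + (m - m))/2 = ((m**2 + 0) + 0)/2 = (m**2 + 0)/2 = m**2/2)
L(h) = 2/h (L(h) = ((1/2)*2**2)/h = ((1/2)*4)/h = 2/h)
(-38567 - 47152)/(L(128) - 42800) = (-38567 - 47152)/(2/128 - 42800) = -85719/(2*(1/128) - 42800) = -85719/(1/64 - 42800) = -85719/(-2739199/64) = -85719*(-64/2739199) = 5486016/2739199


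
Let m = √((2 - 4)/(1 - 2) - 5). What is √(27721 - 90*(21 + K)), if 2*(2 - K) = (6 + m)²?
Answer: 2*√(6784 + 135*I*√3) ≈ 164.75 + 2.8385*I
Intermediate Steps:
m = I*√3 (m = √(-2/(-1) - 5) = √(-2*(-1) - 5) = √(2 - 5) = √(-3) = I*√3 ≈ 1.732*I)
K = 2 - (6 + I*√3)²/2 ≈ -14.5 - 10.392*I
√(27721 - 90*(21 + K)) = √(27721 - 90*(21 + (2 - (6 + I*√3)²/2))) = √(27721 - 90*(23 - (6 + I*√3)²/2)) = √(27721 + (-2070 + 45*(6 + I*√3)²)) = √(25651 + 45*(6 + I*√3)²)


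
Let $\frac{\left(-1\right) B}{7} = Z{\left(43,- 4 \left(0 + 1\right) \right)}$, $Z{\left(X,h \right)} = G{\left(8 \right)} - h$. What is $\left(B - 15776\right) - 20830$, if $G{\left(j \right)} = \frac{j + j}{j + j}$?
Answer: $-36641$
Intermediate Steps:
$G{\left(j \right)} = 1$ ($G{\left(j \right)} = \frac{2 j}{2 j} = 2 j \frac{1}{2 j} = 1$)
$Z{\left(X,h \right)} = 1 - h$
$B = -35$ ($B = - 7 \left(1 - - 4 \left(0 + 1\right)\right) = - 7 \left(1 - \left(-4\right) 1\right) = - 7 \left(1 - -4\right) = - 7 \left(1 + 4\right) = \left(-7\right) 5 = -35$)
$\left(B - 15776\right) - 20830 = \left(-35 - 15776\right) - 20830 = -15811 - 20830 = -36641$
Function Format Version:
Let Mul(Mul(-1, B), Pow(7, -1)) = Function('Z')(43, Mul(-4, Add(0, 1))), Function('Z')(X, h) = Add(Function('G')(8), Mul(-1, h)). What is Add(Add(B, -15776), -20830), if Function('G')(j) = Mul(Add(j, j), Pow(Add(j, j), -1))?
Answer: -36641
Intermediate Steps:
Function('G')(j) = 1 (Function('G')(j) = Mul(Mul(2, j), Pow(Mul(2, j), -1)) = Mul(Mul(2, j), Mul(Rational(1, 2), Pow(j, -1))) = 1)
Function('Z')(X, h) = Add(1, Mul(-1, h))
B = -35 (B = Mul(-7, Add(1, Mul(-1, Mul(-4, Add(0, 1))))) = Mul(-7, Add(1, Mul(-1, Mul(-4, 1)))) = Mul(-7, Add(1, Mul(-1, -4))) = Mul(-7, Add(1, 4)) = Mul(-7, 5) = -35)
Add(Add(B, -15776), -20830) = Add(Add(-35, -15776), -20830) = Add(-15811, -20830) = -36641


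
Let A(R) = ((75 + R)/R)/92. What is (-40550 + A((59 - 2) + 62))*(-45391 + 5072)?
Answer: 389114467059/238 ≈ 1.6349e+9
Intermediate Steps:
A(R) = (75 + R)/(92*R) (A(R) = ((75 + R)/R)*(1/92) = (75 + R)/(92*R))
(-40550 + A((59 - 2) + 62))*(-45391 + 5072) = (-40550 + (75 + ((59 - 2) + 62))/(92*((59 - 2) + 62)))*(-45391 + 5072) = (-40550 + (75 + (57 + 62))/(92*(57 + 62)))*(-40319) = (-40550 + (1/92)*(75 + 119)/119)*(-40319) = (-40550 + (1/92)*(1/119)*194)*(-40319) = (-40550 + 97/5474)*(-40319) = -221970603/5474*(-40319) = 389114467059/238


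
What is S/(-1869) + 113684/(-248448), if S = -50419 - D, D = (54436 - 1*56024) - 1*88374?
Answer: -119486365/5527968 ≈ -21.615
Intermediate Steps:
D = -89962 (D = (54436 - 56024) - 88374 = -1588 - 88374 = -89962)
S = 39543 (S = -50419 - 1*(-89962) = -50419 + 89962 = 39543)
S/(-1869) + 113684/(-248448) = 39543/(-1869) + 113684/(-248448) = 39543*(-1/1869) + 113684*(-1/248448) = -1883/89 - 28421/62112 = -119486365/5527968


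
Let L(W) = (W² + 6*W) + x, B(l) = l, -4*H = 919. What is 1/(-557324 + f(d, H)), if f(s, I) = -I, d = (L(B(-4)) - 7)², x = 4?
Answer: -4/2228377 ≈ -1.7950e-6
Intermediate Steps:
H = -919/4 (H = -¼*919 = -919/4 ≈ -229.75)
L(W) = 4 + W² + 6*W (L(W) = (W² + 6*W) + 4 = 4 + W² + 6*W)
d = 121 (d = ((4 + (-4)² + 6*(-4)) - 7)² = ((4 + 16 - 24) - 7)² = (-4 - 7)² = (-11)² = 121)
1/(-557324 + f(d, H)) = 1/(-557324 - 1*(-919/4)) = 1/(-557324 + 919/4) = 1/(-2228377/4) = -4/2228377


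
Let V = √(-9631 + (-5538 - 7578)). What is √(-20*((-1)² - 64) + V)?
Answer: √(1260 + 23*I*√43) ≈ 35.56 + 2.1207*I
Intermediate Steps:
V = 23*I*√43 (V = √(-9631 - 13116) = √(-22747) = 23*I*√43 ≈ 150.82*I)
√(-20*((-1)² - 64) + V) = √(-20*((-1)² - 64) + 23*I*√43) = √(-20*(1 - 64) + 23*I*√43) = √(-20*(-63) + 23*I*√43) = √(1260 + 23*I*√43)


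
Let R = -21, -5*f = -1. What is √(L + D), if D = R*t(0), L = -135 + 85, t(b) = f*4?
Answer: I*√1670/5 ≈ 8.1731*I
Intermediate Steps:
f = ⅕ (f = -⅕*(-1) = ⅕ ≈ 0.20000)
t(b) = ⅘ (t(b) = (⅕)*4 = ⅘)
L = -50
D = -84/5 (D = -21*⅘ = -84/5 ≈ -16.800)
√(L + D) = √(-50 - 84/5) = √(-334/5) = I*√1670/5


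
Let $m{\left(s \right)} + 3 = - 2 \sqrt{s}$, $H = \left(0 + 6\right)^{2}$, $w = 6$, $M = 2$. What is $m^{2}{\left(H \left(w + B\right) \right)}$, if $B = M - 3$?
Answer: $729 + 72 \sqrt{5} \approx 890.0$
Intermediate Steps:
$B = -1$ ($B = 2 - 3 = -1$)
$H = 36$ ($H = 6^{2} = 36$)
$m{\left(s \right)} = -3 - 2 \sqrt{s}$
$m^{2}{\left(H \left(w + B\right) \right)} = \left(-3 - 2 \sqrt{36 \left(6 - 1\right)}\right)^{2} = \left(-3 - 2 \sqrt{36 \cdot 5}\right)^{2} = \left(-3 - 2 \sqrt{180}\right)^{2} = \left(-3 - 2 \cdot 6 \sqrt{5}\right)^{2} = \left(-3 - 12 \sqrt{5}\right)^{2}$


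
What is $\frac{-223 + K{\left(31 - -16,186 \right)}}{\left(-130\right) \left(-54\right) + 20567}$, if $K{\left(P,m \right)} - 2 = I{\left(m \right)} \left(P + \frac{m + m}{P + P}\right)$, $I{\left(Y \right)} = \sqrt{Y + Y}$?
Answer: $- \frac{221}{27587} + \frac{4790 \sqrt{93}}{1296589} \approx 0.027616$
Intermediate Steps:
$I{\left(Y \right)} = \sqrt{2} \sqrt{Y}$ ($I{\left(Y \right)} = \sqrt{2 Y} = \sqrt{2} \sqrt{Y}$)
$K{\left(P,m \right)} = 2 + \sqrt{2} \sqrt{m} \left(P + \frac{m}{P}\right)$ ($K{\left(P,m \right)} = 2 + \sqrt{2} \sqrt{m} \left(P + \frac{m + m}{P + P}\right) = 2 + \sqrt{2} \sqrt{m} \left(P + \frac{2 m}{2 P}\right) = 2 + \sqrt{2} \sqrt{m} \left(P + 2 m \frac{1}{2 P}\right) = 2 + \sqrt{2} \sqrt{m} \left(P + \frac{m}{P}\right)$)
$\frac{-223 + K{\left(31 - -16,186 \right)}}{\left(-130\right) \left(-54\right) + 20567} = \frac{-223 + \left(2 + \left(31 - -16\right) \sqrt{2} \sqrt{186} + \frac{\sqrt{2} \cdot 186^{\frac{3}{2}}}{31 - -16}\right)}{\left(-130\right) \left(-54\right) + 20567} = \frac{-223 + \left(2 + \left(31 + 16\right) \sqrt{2} \sqrt{186} + \frac{\sqrt{2} \cdot 186 \sqrt{186}}{31 + 16}\right)}{7020 + 20567} = \frac{-223 + \left(2 + 47 \sqrt{2} \sqrt{186} + \frac{\sqrt{2} \cdot 186 \sqrt{186}}{47}\right)}{27587} = \left(-223 + \left(2 + 94 \sqrt{93} + \sqrt{2} \cdot \frac{1}{47} \cdot 186 \sqrt{186}\right)\right) \frac{1}{27587} = \left(-223 + \left(2 + 94 \sqrt{93} + \frac{372 \sqrt{93}}{47}\right)\right) \frac{1}{27587} = \left(-223 + \left(2 + \frac{4790 \sqrt{93}}{47}\right)\right) \frac{1}{27587} = \left(-221 + \frac{4790 \sqrt{93}}{47}\right) \frac{1}{27587} = - \frac{221}{27587} + \frac{4790 \sqrt{93}}{1296589}$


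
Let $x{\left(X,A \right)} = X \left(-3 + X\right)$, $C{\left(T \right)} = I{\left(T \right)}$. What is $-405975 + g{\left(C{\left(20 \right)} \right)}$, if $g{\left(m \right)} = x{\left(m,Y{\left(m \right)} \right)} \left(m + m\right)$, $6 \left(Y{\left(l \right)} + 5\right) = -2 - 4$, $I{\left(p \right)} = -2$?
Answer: $-406015$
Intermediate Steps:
$C{\left(T \right)} = -2$
$Y{\left(l \right)} = -6$ ($Y{\left(l \right)} = -5 + \frac{-2 - 4}{6} = -5 + \frac{1}{6} \left(-6\right) = -5 - 1 = -6$)
$g{\left(m \right)} = 2 m^{2} \left(-3 + m\right)$ ($g{\left(m \right)} = m \left(-3 + m\right) \left(m + m\right) = m \left(-3 + m\right) 2 m = 2 m^{2} \left(-3 + m\right)$)
$-405975 + g{\left(C{\left(20 \right)} \right)} = -405975 + 2 \left(-2\right)^{2} \left(-3 - 2\right) = -405975 + 2 \cdot 4 \left(-5\right) = -405975 - 40 = -406015$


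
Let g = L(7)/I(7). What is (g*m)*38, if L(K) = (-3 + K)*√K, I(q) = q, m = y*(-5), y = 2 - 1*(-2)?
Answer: -3040*√7/7 ≈ -1149.0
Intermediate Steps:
y = 4 (y = 2 + 2 = 4)
m = -20 (m = 4*(-5) = -20)
L(K) = √K*(-3 + K)
g = 4*√7/7 (g = (√7*(-3 + 7))/7 = (√7*4)*(⅐) = (4*√7)*(⅐) = 4*√7/7 ≈ 1.5119)
(g*m)*38 = ((4*√7/7)*(-20))*38 = -80*√7/7*38 = -3040*√7/7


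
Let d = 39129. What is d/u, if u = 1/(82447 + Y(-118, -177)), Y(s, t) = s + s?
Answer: 3216834219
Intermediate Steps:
Y(s, t) = 2*s
u = 1/82211 (u = 1/(82447 + 2*(-118)) = 1/(82447 - 236) = 1/82211 ≈ 1.2164e-5)
d/u = 39129/(1/82211) = 39129*82211 = 3216834219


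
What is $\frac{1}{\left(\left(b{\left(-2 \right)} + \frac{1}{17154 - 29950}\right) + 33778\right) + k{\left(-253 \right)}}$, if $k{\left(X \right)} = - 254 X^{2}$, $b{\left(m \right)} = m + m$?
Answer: $- \frac{12796}{207608855553} \approx -6.1635 \cdot 10^{-8}$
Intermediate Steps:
$b{\left(m \right)} = 2 m$
$\frac{1}{\left(\left(b{\left(-2 \right)} + \frac{1}{17154 - 29950}\right) + 33778\right) + k{\left(-253 \right)}} = \frac{1}{\left(\left(2 \left(-2\right) + \frac{1}{17154 - 29950}\right) + 33778\right) - 254 \left(-253\right)^{2}} = \frac{1}{\left(\left(-4 + \frac{1}{-12796}\right) + 33778\right) - 16258286} = \frac{1}{\left(\left(-4 - \frac{1}{12796}\right) + 33778\right) - 16258286} = \frac{1}{\left(- \frac{51185}{12796} + 33778\right) - 16258286} = \frac{1}{\frac{432172103}{12796} - 16258286} = \frac{1}{- \frac{207608855553}{12796}} = - \frac{12796}{207608855553}$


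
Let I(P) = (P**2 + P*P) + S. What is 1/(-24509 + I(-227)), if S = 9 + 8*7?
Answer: 1/78614 ≈ 1.2720e-5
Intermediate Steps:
S = 65 (S = 9 + 56 = 65)
I(P) = 65 + 2*P**2 (I(P) = (P**2 + P*P) + 65 = (P**2 + P**2) + 65 = 2*P**2 + 65 = 65 + 2*P**2)
1/(-24509 + I(-227)) = 1/(-24509 + (65 + 2*(-227)**2)) = 1/(-24509 + (65 + 2*51529)) = 1/(-24509 + (65 + 103058)) = 1/(-24509 + 103123) = 1/78614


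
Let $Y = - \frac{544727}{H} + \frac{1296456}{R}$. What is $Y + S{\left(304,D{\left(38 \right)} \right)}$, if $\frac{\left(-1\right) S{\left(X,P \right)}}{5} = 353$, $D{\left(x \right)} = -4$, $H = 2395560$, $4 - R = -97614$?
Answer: $- \frac{204846145903063}{116924888040} \approx -1751.9$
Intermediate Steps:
$R = 97618$ ($R = 4 - -97614 = 4 + 97614 = 97618$)
$S{\left(X,P \right)} = -1765$ ($S{\left(X,P \right)} = \left(-5\right) 353 = -1765$)
$Y = \frac{1526281487537}{116924888040}$ ($Y = - \frac{544727}{2395560} + \frac{1296456}{97618} = \left(-544727\right) \frac{1}{2395560} + 1296456 \cdot \frac{1}{97618} = - \frac{544727}{2395560} + \frac{648228}{48809} = \frac{1526281487537}{116924888040} \approx 13.054$)
$Y + S{\left(304,D{\left(38 \right)} \right)} = \frac{1526281487537}{116924888040} - 1765 = - \frac{204846145903063}{116924888040}$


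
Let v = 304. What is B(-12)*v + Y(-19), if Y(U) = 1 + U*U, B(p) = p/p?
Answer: 666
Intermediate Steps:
B(p) = 1
Y(U) = 1 + U²
B(-12)*v + Y(-19) = 1*304 + (1 + (-19)²) = 304 + (1 + 361) = 304 + 362 = 666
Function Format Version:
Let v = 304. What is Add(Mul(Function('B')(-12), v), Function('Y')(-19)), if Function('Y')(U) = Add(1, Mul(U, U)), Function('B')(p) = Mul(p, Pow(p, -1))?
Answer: 666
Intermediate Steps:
Function('B')(p) = 1
Function('Y')(U) = Add(1, Pow(U, 2))
Add(Mul(Function('B')(-12), v), Function('Y')(-19)) = Add(Mul(1, 304), Add(1, Pow(-19, 2))) = Add(304, Add(1, 361)) = Add(304, 362) = 666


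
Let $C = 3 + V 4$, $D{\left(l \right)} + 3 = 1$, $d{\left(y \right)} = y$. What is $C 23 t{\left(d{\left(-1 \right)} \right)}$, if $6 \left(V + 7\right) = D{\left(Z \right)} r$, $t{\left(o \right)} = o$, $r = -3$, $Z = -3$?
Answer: $483$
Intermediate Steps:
$D{\left(l \right)} = -2$ ($D{\left(l \right)} = -3 + 1 = -2$)
$V = -6$ ($V = -7 + \frac{\left(-2\right) \left(-3\right)}{6} = -7 + \frac{1}{6} \cdot 6 = -7 + 1 = -6$)
$C = -21$ ($C = 3 - 24 = -21$)
$C 23 t{\left(d{\left(-1 \right)} \right)} = \left(-21\right) 23 \left(-1\right) = \left(-483\right) \left(-1\right) = 483$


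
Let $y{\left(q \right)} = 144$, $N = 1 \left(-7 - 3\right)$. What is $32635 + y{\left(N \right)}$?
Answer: $32779$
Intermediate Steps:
$N = -10$ ($N = 1 \left(-10\right) = -10$)
$32635 + y{\left(N \right)} = 32635 + 144 = 32779$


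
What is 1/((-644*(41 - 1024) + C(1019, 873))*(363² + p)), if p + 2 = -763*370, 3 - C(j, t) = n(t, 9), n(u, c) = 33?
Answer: -1/95297030946 ≈ -1.0494e-11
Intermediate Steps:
C(j, t) = -30 (C(j, t) = 3 - 1*33 = 3 - 33 = -30)
p = -282312 (p = -2 - 763*370 = -2 - 282310 = -282312)
1/((-644*(41 - 1024) + C(1019, 873))*(363² + p)) = 1/((-644*(41 - 1024) - 30)*(363² - 282312)) = 1/((-644*(-983) - 30)*(131769 - 282312)) = 1/((633052 - 30)*(-150543)) = 1/(633022*(-150543)) = 1/(-95297030946) = -1/95297030946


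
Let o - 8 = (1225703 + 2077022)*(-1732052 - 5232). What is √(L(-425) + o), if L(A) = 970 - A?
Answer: I*√5737771297497 ≈ 2.3954e+6*I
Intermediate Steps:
o = -5737771298892 (o = 8 + (1225703 + 2077022)*(-1732052 - 5232) = 8 + 3302725*(-1737284) = 8 - 5737771298900 = -5737771298892)
√(L(-425) + o) = √((970 - 1*(-425)) - 5737771298892) = √((970 + 425) - 5737771298892) = √(1395 - 5737771298892) = √(-5737771297497) = I*√5737771297497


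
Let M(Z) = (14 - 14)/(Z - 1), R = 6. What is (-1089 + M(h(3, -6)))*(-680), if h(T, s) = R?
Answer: 740520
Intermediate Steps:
h(T, s) = 6
M(Z) = 0 (M(Z) = 0/(-1 + Z) = 0)
(-1089 + M(h(3, -6)))*(-680) = (-1089 + 0)*(-680) = -1089*(-680) = 740520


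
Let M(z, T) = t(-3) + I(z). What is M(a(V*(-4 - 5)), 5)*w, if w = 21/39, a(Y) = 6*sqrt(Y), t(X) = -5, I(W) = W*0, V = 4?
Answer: -35/13 ≈ -2.6923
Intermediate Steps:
I(W) = 0
M(z, T) = -5 (M(z, T) = -5 + 0 = -5)
w = 7/13 (w = 21*(1/39) = 7/13 ≈ 0.53846)
M(a(V*(-4 - 5)), 5)*w = -5*7/13 = -35/13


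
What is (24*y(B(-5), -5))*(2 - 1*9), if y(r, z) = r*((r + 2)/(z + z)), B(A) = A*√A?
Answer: -2100 - 168*I*√5 ≈ -2100.0 - 375.66*I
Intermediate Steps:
B(A) = A^(3/2)
y(r, z) = r*(2 + r)/(2*z) (y(r, z) = r*((2 + r)/((2*z))) = r*((2 + r)*(1/(2*z))) = r*((2 + r)/(2*z)) = r*(2 + r)/(2*z))
(24*y(B(-5), -5))*(2 - 1*9) = (24*((½)*(-5)^(3/2)*(2 + (-5)^(3/2))/(-5)))*(2 - 1*9) = (24*((½)*(-5*I*√5)*(-⅕)*(2 - 5*I*√5)))*(2 - 9) = (24*(I*√5*(2 - 5*I*√5)/2))*(-7) = (12*I*√5*(2 - 5*I*√5))*(-7) = -84*I*√5*(2 - 5*I*√5)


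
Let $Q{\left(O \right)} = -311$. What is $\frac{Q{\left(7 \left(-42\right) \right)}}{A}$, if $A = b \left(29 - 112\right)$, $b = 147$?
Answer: $\frac{311}{12201} \approx 0.02549$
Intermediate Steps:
$A = -12201$ ($A = 147 \left(29 - 112\right) = 147 \left(-83\right) = -12201$)
$\frac{Q{\left(7 \left(-42\right) \right)}}{A} = - \frac{311}{-12201} = \left(-311\right) \left(- \frac{1}{12201}\right) = \frac{311}{12201}$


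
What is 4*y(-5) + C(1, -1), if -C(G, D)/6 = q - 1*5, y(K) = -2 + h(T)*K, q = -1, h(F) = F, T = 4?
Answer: -52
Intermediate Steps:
y(K) = -2 + 4*K
C(G, D) = 36 (C(G, D) = -6*(-1 - 1*5) = -6*(-1 - 5) = -6*(-6) = 36)
4*y(-5) + C(1, -1) = 4*(-2 + 4*(-5)) + 36 = 4*(-2 - 20) + 36 = 4*(-22) + 36 = -88 + 36 = -52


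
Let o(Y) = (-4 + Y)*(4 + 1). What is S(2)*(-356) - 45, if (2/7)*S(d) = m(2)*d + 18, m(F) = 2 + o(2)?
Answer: -2537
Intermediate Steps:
o(Y) = -20 + 5*Y (o(Y) = (-4 + Y)*5 = -20 + 5*Y)
m(F) = -8 (m(F) = 2 + (-20 + 5*2) = 2 + (-20 + 10) = 2 - 10 = -8)
S(d) = 63 - 28*d (S(d) = 7*(-8*d + 18)/2 = 7*(18 - 8*d)/2 = 63 - 28*d)
S(2)*(-356) - 45 = (63 - 28*2)*(-356) - 45 = (63 - 56)*(-356) - 45 = 7*(-356) - 45 = -2492 - 45 = -2537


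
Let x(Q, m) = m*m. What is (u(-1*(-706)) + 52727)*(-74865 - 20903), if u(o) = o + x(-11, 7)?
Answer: -5121864176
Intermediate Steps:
x(Q, m) = m²
u(o) = 49 + o (u(o) = o + 7² = o + 49 = 49 + o)
(u(-1*(-706)) + 52727)*(-74865 - 20903) = ((49 - 1*(-706)) + 52727)*(-74865 - 20903) = ((49 + 706) + 52727)*(-95768) = (755 + 52727)*(-95768) = 53482*(-95768) = -5121864176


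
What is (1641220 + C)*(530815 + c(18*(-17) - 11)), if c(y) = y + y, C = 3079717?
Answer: 2502951099597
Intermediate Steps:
c(y) = 2*y
(1641220 + C)*(530815 + c(18*(-17) - 11)) = (1641220 + 3079717)*(530815 + 2*(18*(-17) - 11)) = 4720937*(530815 + 2*(-306 - 11)) = 4720937*(530815 + 2*(-317)) = 4720937*(530815 - 634) = 4720937*530181 = 2502951099597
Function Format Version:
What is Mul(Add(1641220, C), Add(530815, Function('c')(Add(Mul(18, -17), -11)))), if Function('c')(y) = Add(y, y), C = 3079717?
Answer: 2502951099597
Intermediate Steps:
Function('c')(y) = Mul(2, y)
Mul(Add(1641220, C), Add(530815, Function('c')(Add(Mul(18, -17), -11)))) = Mul(Add(1641220, 3079717), Add(530815, Mul(2, Add(Mul(18, -17), -11)))) = Mul(4720937, Add(530815, Mul(2, Add(-306, -11)))) = Mul(4720937, Add(530815, Mul(2, -317))) = Mul(4720937, Add(530815, -634)) = Mul(4720937, 530181) = 2502951099597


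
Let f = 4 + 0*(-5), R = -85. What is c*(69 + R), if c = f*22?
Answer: -1408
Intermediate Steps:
f = 4 (f = 4 + 0 = 4)
c = 88 (c = 4*22 = 88)
c*(69 + R) = 88*(69 - 85) = 88*(-16) = -1408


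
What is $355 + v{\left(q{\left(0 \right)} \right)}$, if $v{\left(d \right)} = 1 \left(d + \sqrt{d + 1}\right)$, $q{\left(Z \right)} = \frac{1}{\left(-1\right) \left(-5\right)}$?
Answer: $\frac{1776}{5} + \frac{\sqrt{30}}{5} \approx 356.3$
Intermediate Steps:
$q{\left(Z \right)} = \frac{1}{5}$
$v{\left(d \right)} = d + \sqrt{1 + d}$ ($v{\left(d \right)} = 1 \left(d + \sqrt{1 + d}\right) = d + \sqrt{1 + d}$)
$355 + v{\left(q{\left(0 \right)} \right)} = 355 + \left(\frac{1}{5} + \sqrt{1 + \frac{1}{5}}\right) = 355 + \left(\frac{1}{5} + \sqrt{\frac{6}{5}}\right) = 355 + \left(\frac{1}{5} + \frac{\sqrt{30}}{5}\right) = \frac{1776}{5} + \frac{\sqrt{30}}{5}$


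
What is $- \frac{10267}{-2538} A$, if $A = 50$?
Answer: $\frac{256675}{1269} \approx 202.27$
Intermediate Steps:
$- \frac{10267}{-2538} A = - \frac{10267}{-2538} \cdot 50 = \left(-10267\right) \left(- \frac{1}{2538}\right) 50 = \frac{10267}{2538} \cdot 50 = \frac{256675}{1269}$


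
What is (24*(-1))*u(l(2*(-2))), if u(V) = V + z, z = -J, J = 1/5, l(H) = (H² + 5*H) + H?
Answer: 984/5 ≈ 196.80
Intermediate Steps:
l(H) = H² + 6*H
J = ⅕ ≈ 0.20000
z = -⅕ (z = -1*⅕ = -⅕ ≈ -0.20000)
u(V) = -⅕ + V (u(V) = V - ⅕ = -⅕ + V)
(24*(-1))*u(l(2*(-2))) = (24*(-1))*(-⅕ + (2*(-2))*(6 + 2*(-2))) = -24*(-⅕ - 4*(6 - 4)) = -24*(-⅕ - 4*2) = -24*(-⅕ - 8) = -24*(-41/5) = 984/5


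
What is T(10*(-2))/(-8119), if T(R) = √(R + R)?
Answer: -2*I*√10/8119 ≈ -0.00077898*I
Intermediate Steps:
T(R) = √2*√R (T(R) = √(2*R) = √2*√R)
T(10*(-2))/(-8119) = (√2*√(10*(-2)))/(-8119) = (√2*√(-20))*(-1/8119) = (√2*(2*I*√5))*(-1/8119) = (2*I*√10)*(-1/8119) = -2*I*√10/8119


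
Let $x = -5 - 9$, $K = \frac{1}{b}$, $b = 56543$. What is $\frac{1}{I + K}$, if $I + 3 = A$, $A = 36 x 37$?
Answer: $- \frac{56543}{1054583492} \approx -5.3616 \cdot 10^{-5}$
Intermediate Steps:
$K = \frac{1}{56543} \approx 1.7686 \cdot 10^{-5}$
$x = -14$ ($x = -5 - 9 = -14$)
$A = -18648$ ($A = 36 \left(-14\right) 37 = \left(-504\right) 37 = -18648$)
$I = -18651$ ($I = -3 - 18648 = -18651$)
$\frac{1}{I + K} = \frac{1}{-18651 + \frac{1}{56543}} = \frac{1}{- \frac{1054583492}{56543}} = - \frac{56543}{1054583492}$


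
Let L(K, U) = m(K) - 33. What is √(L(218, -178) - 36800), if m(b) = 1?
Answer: 4*I*√2302 ≈ 191.92*I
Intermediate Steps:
L(K, U) = -32 (L(K, U) = 1 - 33 = -32)
√(L(218, -178) - 36800) = √(-32 - 36800) = √(-36832) = 4*I*√2302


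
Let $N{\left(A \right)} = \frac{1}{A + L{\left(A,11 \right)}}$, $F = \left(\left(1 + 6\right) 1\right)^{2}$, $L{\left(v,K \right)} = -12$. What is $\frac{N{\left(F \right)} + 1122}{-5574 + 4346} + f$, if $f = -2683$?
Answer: $- \frac{121946303}{45436} \approx -2683.9$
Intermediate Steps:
$F = 49$ ($F = \left(7 \cdot 1\right)^{2} = 7^{2} = 49$)
$N{\left(A \right)} = \frac{1}{-12 + A}$ ($N{\left(A \right)} = \frac{1}{A - 12} = \frac{1}{-12 + A}$)
$\frac{N{\left(F \right)} + 1122}{-5574 + 4346} + f = \frac{\frac{1}{-12 + 49} + 1122}{-5574 + 4346} - 2683 = \frac{\frac{1}{37} + 1122}{-1228} - 2683 = \left(\frac{1}{37} + 1122\right) \left(- \frac{1}{1228}\right) - 2683 = \frac{41515}{37} \left(- \frac{1}{1228}\right) - 2683 = - \frac{41515}{45436} - 2683 = - \frac{121946303}{45436}$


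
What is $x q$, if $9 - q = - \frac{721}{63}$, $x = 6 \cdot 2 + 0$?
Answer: $\frac{736}{3} \approx 245.33$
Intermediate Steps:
$x = 12$ ($x = 12 + 0 = 12$)
$q = \frac{184}{9}$ ($q = 9 - - \frac{721}{63} = 9 - \left(-721\right) \frac{1}{63} = 9 - - \frac{103}{9} = 9 + \frac{103}{9} = \frac{184}{9} \approx 20.444$)
$x q = 12 \cdot \frac{184}{9} = \frac{736}{3}$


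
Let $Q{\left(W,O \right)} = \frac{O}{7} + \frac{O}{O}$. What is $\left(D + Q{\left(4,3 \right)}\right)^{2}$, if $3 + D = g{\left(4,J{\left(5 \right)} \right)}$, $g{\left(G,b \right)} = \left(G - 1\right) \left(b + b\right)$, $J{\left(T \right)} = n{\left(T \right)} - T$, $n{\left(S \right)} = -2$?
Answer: $\frac{93025}{49} \approx 1898.5$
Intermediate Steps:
$J{\left(T \right)} = -2 - T$
$g{\left(G,b \right)} = 2 b \left(-1 + G\right)$ ($g{\left(G,b \right)} = \left(-1 + G\right) 2 b = 2 b \left(-1 + G\right)$)
$D = -45$ ($D = -3 + 2 \left(-2 - 5\right) \left(-1 + 4\right) = -3 + 2 \left(-2 - 5\right) 3 = -3 + 2 \left(-7\right) 3 = -3 - 42 = -45$)
$Q{\left(W,O \right)} = 1 + \frac{O}{7}$ ($Q{\left(W,O \right)} = O \frac{1}{7} + 1 = \frac{O}{7} + 1 = 1 + \frac{O}{7}$)
$\left(D + Q{\left(4,3 \right)}\right)^{2} = \left(-45 + \left(1 + \frac{1}{7} \cdot 3\right)\right)^{2} = \left(-45 + \left(1 + \frac{3}{7}\right)\right)^{2} = \left(-45 + \frac{10}{7}\right)^{2} = \left(- \frac{305}{7}\right)^{2} = \frac{93025}{49}$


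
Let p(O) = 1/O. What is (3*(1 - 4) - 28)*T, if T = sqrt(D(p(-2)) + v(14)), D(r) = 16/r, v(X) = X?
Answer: -111*I*sqrt(2) ≈ -156.98*I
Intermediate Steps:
T = 3*I*sqrt(2) (T = sqrt(16/(1/(-2)) + 14) = sqrt(16/(-1/2) + 14) = sqrt(16*(-2) + 14) = sqrt(-32 + 14) = sqrt(-18) = 3*I*sqrt(2) ≈ 4.2426*I)
(3*(1 - 4) - 28)*T = (3*(1 - 4) - 28)*(3*I*sqrt(2)) = (3*(-3) - 28)*(3*I*sqrt(2)) = (-9 - 28)*(3*I*sqrt(2)) = -111*I*sqrt(2)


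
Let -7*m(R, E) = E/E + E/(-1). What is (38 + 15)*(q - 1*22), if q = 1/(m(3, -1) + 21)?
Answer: -168699/145 ≈ -1163.4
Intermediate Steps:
m(R, E) = -⅐ + E/7 (m(R, E) = -(E/E + E/(-1))/7 = -(1 + E*(-1))/7 = -(1 - E)/7 = -⅐ + E/7)
q = 7/145 (q = 1/((-⅐ + (⅐)*(-1)) + 21) = 1/((-⅐ - ⅐) + 21) = 1/(-2/7 + 21) = 1/(145/7) = 7/145 ≈ 0.048276)
(38 + 15)*(q - 1*22) = (38 + 15)*(7/145 - 1*22) = 53*(7/145 - 22) = 53*(-3183/145) = -168699/145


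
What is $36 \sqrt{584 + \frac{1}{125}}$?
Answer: $\frac{36 \sqrt{365005}}{25} \approx 869.99$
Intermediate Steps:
$36 \sqrt{584 + \frac{1}{125}} = 36 \sqrt{\frac{73001}{125}} = 36 \frac{\sqrt{365005}}{25} = \frac{36 \sqrt{365005}}{25}$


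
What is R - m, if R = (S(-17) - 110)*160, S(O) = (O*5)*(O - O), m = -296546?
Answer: 278946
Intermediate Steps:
S(O) = 0 (S(O) = (5*O)*0 = 0)
R = -17600 (R = (0 - 110)*160 = -110*160 = -17600)
R - m = -17600 - 1*(-296546) = -17600 + 296546 = 278946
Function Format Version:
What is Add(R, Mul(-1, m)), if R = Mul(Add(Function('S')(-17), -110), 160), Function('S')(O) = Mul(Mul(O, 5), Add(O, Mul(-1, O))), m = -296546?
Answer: 278946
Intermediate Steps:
Function('S')(O) = 0 (Function('S')(O) = Mul(Mul(5, O), 0) = 0)
R = -17600 (R = Mul(Add(0, -110), 160) = Mul(-110, 160) = -17600)
Add(R, Mul(-1, m)) = Add(-17600, Mul(-1, -296546)) = Add(-17600, 296546) = 278946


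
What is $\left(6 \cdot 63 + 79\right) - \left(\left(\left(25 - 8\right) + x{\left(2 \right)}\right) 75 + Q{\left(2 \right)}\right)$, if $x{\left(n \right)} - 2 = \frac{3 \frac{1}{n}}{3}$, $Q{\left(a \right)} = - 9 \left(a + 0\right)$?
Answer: $- \frac{1975}{2} \approx -987.5$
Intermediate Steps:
$Q{\left(a \right)} = - 9 a$
$x{\left(n \right)} = 2 + \frac{1}{n}$ ($x{\left(n \right)} = 2 + \frac{3 \frac{1}{n}}{3} = 2 + \frac{3}{n} \frac{1}{3} = 2 + \frac{1}{n}$)
$\left(6 \cdot 63 + 79\right) - \left(\left(\left(25 - 8\right) + x{\left(2 \right)}\right) 75 + Q{\left(2 \right)}\right) = \left(6 \cdot 63 + 79\right) - \left(\left(\left(25 - 8\right) + \left(2 + \frac{1}{2}\right)\right) 75 - 18\right) = \left(378 + 79\right) - \left(\left(\left(25 - 8\right) + \left(2 + \frac{1}{2}\right)\right) 75 - 18\right) = 457 - \left(\left(17 + \frac{5}{2}\right) 75 - 18\right) = 457 - \left(\frac{39}{2} \cdot 75 - 18\right) = 457 - \left(\frac{2925}{2} - 18\right) = 457 - \frac{2889}{2} = - \frac{1975}{2}$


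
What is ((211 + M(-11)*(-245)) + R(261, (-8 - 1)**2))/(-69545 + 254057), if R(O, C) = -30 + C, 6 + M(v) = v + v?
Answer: 1187/30752 ≈ 0.038599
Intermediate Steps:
M(v) = -6 + 2*v (M(v) = -6 + (v + v) = -6 + 2*v)
((211 + M(-11)*(-245)) + R(261, (-8 - 1)**2))/(-69545 + 254057) = ((211 + (-6 + 2*(-11))*(-245)) + (-30 + (-8 - 1)**2))/(-69545 + 254057) = ((211 + (-6 - 22)*(-245)) + (-30 + (-9)**2))/184512 = ((211 - 28*(-245)) + (-30 + 81))*(1/184512) = ((211 + 6860) + 51)*(1/184512) = (7071 + 51)*(1/184512) = 7122*(1/184512) = 1187/30752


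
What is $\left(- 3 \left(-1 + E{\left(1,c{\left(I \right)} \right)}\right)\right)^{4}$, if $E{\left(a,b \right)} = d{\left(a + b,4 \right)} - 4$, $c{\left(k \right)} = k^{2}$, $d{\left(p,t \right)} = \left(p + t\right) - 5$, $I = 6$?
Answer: $74805201$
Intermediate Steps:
$d{\left(p,t \right)} = -5 + p + t$
$E{\left(a,b \right)} = -5 + a + b$ ($E{\left(a,b \right)} = \left(-5 + \left(a + b\right) + 4\right) - 4 = \left(-1 + a + b\right) - 4 = -5 + a + b$)
$\left(- 3 \left(-1 + E{\left(1,c{\left(I \right)} \right)}\right)\right)^{4} = \left(- 3 \left(-1 + \left(-5 + 1 + 6^{2}\right)\right)\right)^{4} = \left(- 3 \left(-1 + \left(-5 + 1 + 36\right)\right)\right)^{4} = \left(- 3 \left(-1 + 32\right)\right)^{4} = \left(\left(-3\right) 31\right)^{4} = \left(-93\right)^{4} = 74805201$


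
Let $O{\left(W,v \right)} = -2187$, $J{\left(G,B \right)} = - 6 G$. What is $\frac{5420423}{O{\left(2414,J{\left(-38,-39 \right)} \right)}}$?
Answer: $- \frac{5420423}{2187} \approx -2478.5$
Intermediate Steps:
$\frac{5420423}{O{\left(2414,J{\left(-38,-39 \right)} \right)}} = \frac{5420423}{-2187} = 5420423 \left(- \frac{1}{2187}\right) = - \frac{5420423}{2187}$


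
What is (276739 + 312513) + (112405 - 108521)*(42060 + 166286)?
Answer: 809805116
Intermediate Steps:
(276739 + 312513) + (112405 - 108521)*(42060 + 166286) = 589252 + 3884*208346 = 589252 + 809215864 = 809805116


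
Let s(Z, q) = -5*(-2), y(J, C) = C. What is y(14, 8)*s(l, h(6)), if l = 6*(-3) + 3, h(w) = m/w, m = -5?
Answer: 80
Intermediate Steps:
h(w) = -5/w
l = -15 (l = -18 + 3 = -15)
s(Z, q) = 10
y(14, 8)*s(l, h(6)) = 8*10 = 80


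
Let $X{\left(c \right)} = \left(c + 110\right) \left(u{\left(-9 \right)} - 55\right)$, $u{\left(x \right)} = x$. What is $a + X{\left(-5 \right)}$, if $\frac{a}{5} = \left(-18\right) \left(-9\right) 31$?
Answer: $18390$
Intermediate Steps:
$a = 25110$ ($a = 5 \left(-18\right) \left(-9\right) 31 = 5 \cdot 162 \cdot 31 = 5 \cdot 5022 = 25110$)
$X{\left(c \right)} = -7040 - 64 c$ ($X{\left(c \right)} = \left(c + 110\right) \left(-9 - 55\right) = \left(110 + c\right) \left(-64\right) = -7040 - 64 c$)
$a + X{\left(-5 \right)} = 25110 - 6720 = 18390$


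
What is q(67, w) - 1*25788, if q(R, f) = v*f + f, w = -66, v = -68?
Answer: -21366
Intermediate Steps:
q(R, f) = -67*f (q(R, f) = -68*f + f = -67*f)
q(67, w) - 1*25788 = -67*(-66) - 1*25788 = 4422 - 25788 = -21366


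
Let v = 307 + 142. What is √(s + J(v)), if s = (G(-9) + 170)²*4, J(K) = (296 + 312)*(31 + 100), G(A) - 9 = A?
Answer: 4*√12203 ≈ 441.87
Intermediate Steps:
v = 449
G(A) = 9 + A
J(K) = 79648 (J(K) = 608*131 = 79648)
s = 115600 (s = ((9 - 9) + 170)²*4 = (0 + 170)²*4 = 170²*4 = 28900*4 = 115600)
√(s + J(v)) = √(115600 + 79648) = √195248 = 4*√12203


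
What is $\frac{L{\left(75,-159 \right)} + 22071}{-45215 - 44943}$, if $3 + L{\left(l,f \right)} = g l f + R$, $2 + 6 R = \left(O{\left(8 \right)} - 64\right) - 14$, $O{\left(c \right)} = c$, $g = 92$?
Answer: $\frac{537522}{45079} \approx 11.924$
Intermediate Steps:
$R = -12$ ($R = - \frac{1}{3} + \frac{\left(8 - 64\right) - 14}{6} = - \frac{1}{3} + \frac{-56 - 14}{6} = - \frac{1}{3} + \frac{1}{6} \left(-70\right) = - \frac{1}{3} - \frac{35}{3} = -12$)
$L{\left(l,f \right)} = -15 + 92 f l$ ($L{\left(l,f \right)} = -3 + \left(92 l f - 12\right) = -3 + \left(92 f l - 12\right) = -3 + \left(-12 + 92 f l\right) = -15 + 92 f l$)
$\frac{L{\left(75,-159 \right)} + 22071}{-45215 - 44943} = \frac{\left(-15 + 92 \left(-159\right) 75\right) + 22071}{-45215 - 44943} = \frac{\left(-15 - 1097100\right) + 22071}{-90158} = \left(-1097115 + 22071\right) \left(- \frac{1}{90158}\right) = \left(-1075044\right) \left(- \frac{1}{90158}\right) = \frac{537522}{45079}$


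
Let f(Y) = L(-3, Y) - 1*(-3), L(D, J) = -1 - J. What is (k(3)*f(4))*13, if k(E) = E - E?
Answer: 0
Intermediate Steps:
f(Y) = 2 - Y (f(Y) = (-1 - Y) - 1*(-3) = (-1 - Y) + 3 = 2 - Y)
k(E) = 0
(k(3)*f(4))*13 = (0*(2 - 1*4))*13 = (0*(2 - 4))*13 = (0*(-2))*13 = 0*13 = 0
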